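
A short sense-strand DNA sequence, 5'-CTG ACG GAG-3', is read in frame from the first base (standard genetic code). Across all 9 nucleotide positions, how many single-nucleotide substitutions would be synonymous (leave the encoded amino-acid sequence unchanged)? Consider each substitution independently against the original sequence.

8

Codon 1 (CTG, Leu): 4 synonymous substitutions.
Codon 2 (ACG, Thr): 3 synonymous substitutions.
Codon 3 (GAG, Glu): 1 synonymous substitution.
Total: 4 + 3 + 1 = 8.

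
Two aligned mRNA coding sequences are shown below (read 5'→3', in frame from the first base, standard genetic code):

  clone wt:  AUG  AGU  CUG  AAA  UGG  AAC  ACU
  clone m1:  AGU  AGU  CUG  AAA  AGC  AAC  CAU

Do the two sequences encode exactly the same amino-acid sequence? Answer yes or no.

Codon 1: AUG Met / AGU Ser — nonsynonymous.
Codon 2: AGU Ser / AGU Ser — identical.
Codon 3: CUG Leu / CUG Leu — identical.
Codon 4: AAA Lys / AAA Lys — identical.
Codon 5: UGG Trp / AGC Ser — nonsynonymous.
Codon 6: AAC Asn / AAC Asn — identical.
Codon 7: ACU Thr / CAU His — nonsynonymous.
Nonsynonymous differences: 3 → different protein.

no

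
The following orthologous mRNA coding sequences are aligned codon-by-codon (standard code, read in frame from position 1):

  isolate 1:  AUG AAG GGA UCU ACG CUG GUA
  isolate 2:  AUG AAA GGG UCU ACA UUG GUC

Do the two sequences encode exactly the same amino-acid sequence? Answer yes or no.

Codon 1: AUG Met / AUG Met — identical.
Codon 2: AAG Lys / AAA Lys — synonymous.
Codon 3: GGA Gly / GGG Gly — synonymous.
Codon 4: UCU Ser / UCU Ser — identical.
Codon 5: ACG Thr / ACA Thr — synonymous.
Codon 6: CUG Leu / UUG Leu — synonymous.
Codon 7: GUA Val / GUC Val — synonymous.
Nonsynonymous differences: 0 → same protein.

yes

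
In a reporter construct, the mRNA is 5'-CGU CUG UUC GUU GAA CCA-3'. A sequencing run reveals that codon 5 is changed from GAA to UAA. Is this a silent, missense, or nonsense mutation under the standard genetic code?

Position 13 falls in codon 5: GAA → Glu.
After the substitution the codon is UAA → Stop.
The new codon is a stop codon, so this is a nonsense mutation.

nonsense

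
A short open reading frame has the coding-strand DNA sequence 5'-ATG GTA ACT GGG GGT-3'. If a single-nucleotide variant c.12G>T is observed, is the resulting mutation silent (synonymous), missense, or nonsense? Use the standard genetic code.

Position 12 falls in codon 4: GGG → Gly.
After the substitution the codon is GGT → Gly.
Both encode Gly, so the change is synonymous.

silent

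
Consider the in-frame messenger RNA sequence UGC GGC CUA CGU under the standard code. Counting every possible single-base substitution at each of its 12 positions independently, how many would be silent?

11

Codon 1 (UGC, Cys): 1 synonymous substitution.
Codon 2 (GGC, Gly): 3 synonymous substitutions.
Codon 3 (CUA, Leu): 4 synonymous substitutions.
Codon 4 (CGU, Arg): 3 synonymous substitutions.
Total: 1 + 3 + 4 + 3 = 11.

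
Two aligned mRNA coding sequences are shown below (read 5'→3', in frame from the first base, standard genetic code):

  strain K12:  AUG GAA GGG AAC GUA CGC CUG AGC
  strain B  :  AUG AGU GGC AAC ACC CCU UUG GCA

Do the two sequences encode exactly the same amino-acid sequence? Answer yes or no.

no

Codon 1: AUG Met / AUG Met — identical.
Codon 2: GAA Glu / AGU Ser — nonsynonymous.
Codon 3: GGG Gly / GGC Gly — synonymous.
Codon 4: AAC Asn / AAC Asn — identical.
Codon 5: GUA Val / ACC Thr — nonsynonymous.
Codon 6: CGC Arg / CCU Pro — nonsynonymous.
Codon 7: CUG Leu / UUG Leu — synonymous.
Codon 8: AGC Ser / GCA Ala — nonsynonymous.
Nonsynonymous differences: 4 → different protein.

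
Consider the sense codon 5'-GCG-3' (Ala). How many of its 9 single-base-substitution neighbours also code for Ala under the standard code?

Position 1: none → 0 synonymous.
Position 2: none → 0 synonymous.
Position 3: GCU, GCC, GCA → 3 synonymous.
Total: 0 + 0 + 3 = 3.

3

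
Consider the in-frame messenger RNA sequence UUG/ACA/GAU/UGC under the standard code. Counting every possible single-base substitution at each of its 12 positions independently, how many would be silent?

Codon 1 (UUG, Leu): 2 synonymous substitutions.
Codon 2 (ACA, Thr): 3 synonymous substitutions.
Codon 3 (GAU, Asp): 1 synonymous substitution.
Codon 4 (UGC, Cys): 1 synonymous substitution.
Total: 2 + 3 + 1 + 1 = 7.

7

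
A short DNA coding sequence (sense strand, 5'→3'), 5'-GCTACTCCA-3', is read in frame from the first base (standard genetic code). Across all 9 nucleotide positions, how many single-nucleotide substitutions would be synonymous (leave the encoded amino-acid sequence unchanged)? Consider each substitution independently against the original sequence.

Codon 1 (GCT, Ala): 3 synonymous substitutions.
Codon 2 (ACT, Thr): 3 synonymous substitutions.
Codon 3 (CCA, Pro): 3 synonymous substitutions.
Total: 3 + 3 + 3 = 9.

9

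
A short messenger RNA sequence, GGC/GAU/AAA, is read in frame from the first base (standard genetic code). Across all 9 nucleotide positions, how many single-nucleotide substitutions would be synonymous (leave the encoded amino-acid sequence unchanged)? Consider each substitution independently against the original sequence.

Codon 1 (GGC, Gly): 3 synonymous substitutions.
Codon 2 (GAU, Asp): 1 synonymous substitution.
Codon 3 (AAA, Lys): 1 synonymous substitution.
Total: 3 + 1 + 1 = 5.

5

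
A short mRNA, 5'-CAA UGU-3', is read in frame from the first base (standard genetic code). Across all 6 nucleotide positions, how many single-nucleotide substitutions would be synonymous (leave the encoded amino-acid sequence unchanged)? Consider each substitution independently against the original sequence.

Codon 1 (CAA, Gln): 1 synonymous substitution.
Codon 2 (UGU, Cys): 1 synonymous substitution.
Total: 1 + 1 = 2.

2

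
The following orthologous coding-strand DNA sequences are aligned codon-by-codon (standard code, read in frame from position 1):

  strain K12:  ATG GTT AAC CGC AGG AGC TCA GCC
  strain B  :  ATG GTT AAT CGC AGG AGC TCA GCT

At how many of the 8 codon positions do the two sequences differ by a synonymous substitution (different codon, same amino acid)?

2

Codon 1: ATG Met / ATG Met — identical.
Codon 2: GTT Val / GTT Val — identical.
Codon 3: AAC Asn / AAT Asn — synonymous.
Codon 4: CGC Arg / CGC Arg — identical.
Codon 5: AGG Arg / AGG Arg — identical.
Codon 6: AGC Ser / AGC Ser — identical.
Codon 7: TCA Ser / TCA Ser — identical.
Codon 8: GCC Ala / GCT Ala — synonymous.
Synonymous differences: 2.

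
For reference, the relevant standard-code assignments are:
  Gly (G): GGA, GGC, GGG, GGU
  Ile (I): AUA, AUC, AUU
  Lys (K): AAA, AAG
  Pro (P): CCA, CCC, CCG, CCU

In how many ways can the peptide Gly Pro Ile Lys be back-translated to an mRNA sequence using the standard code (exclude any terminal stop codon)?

Gly: 4 codons.
Pro: 4 codons.
Ile: 3 codons.
Lys: 2 codons.
4 × 4 × 3 × 2 = 96.

96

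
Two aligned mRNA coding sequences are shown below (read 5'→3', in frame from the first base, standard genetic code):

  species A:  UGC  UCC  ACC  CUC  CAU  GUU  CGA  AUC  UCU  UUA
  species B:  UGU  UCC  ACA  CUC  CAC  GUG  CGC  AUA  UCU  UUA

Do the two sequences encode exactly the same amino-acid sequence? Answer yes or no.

Codon 1: UGC Cys / UGU Cys — synonymous.
Codon 2: UCC Ser / UCC Ser — identical.
Codon 3: ACC Thr / ACA Thr — synonymous.
Codon 4: CUC Leu / CUC Leu — identical.
Codon 5: CAU His / CAC His — synonymous.
Codon 6: GUU Val / GUG Val — synonymous.
Codon 7: CGA Arg / CGC Arg — synonymous.
Codon 8: AUC Ile / AUA Ile — synonymous.
Codon 9: UCU Ser / UCU Ser — identical.
Codon 10: UUA Leu / UUA Leu — identical.
Nonsynonymous differences: 0 → same protein.

yes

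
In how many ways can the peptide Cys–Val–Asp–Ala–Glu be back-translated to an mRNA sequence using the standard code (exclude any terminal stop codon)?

128

Cys: 2 codons.
Val: 4 codons.
Asp: 2 codons.
Ala: 4 codons.
Glu: 2 codons.
2 × 4 × 2 × 4 × 2 = 128.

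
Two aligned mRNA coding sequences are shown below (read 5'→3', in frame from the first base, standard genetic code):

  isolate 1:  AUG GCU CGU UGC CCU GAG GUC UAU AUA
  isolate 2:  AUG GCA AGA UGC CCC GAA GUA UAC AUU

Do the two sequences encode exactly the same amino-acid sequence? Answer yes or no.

Codon 1: AUG Met / AUG Met — identical.
Codon 2: GCU Ala / GCA Ala — synonymous.
Codon 3: CGU Arg / AGA Arg — synonymous.
Codon 4: UGC Cys / UGC Cys — identical.
Codon 5: CCU Pro / CCC Pro — synonymous.
Codon 6: GAG Glu / GAA Glu — synonymous.
Codon 7: GUC Val / GUA Val — synonymous.
Codon 8: UAU Tyr / UAC Tyr — synonymous.
Codon 9: AUA Ile / AUU Ile — synonymous.
Nonsynonymous differences: 0 → same protein.

yes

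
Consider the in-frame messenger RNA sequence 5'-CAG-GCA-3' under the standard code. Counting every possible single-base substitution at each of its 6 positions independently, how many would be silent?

4

Codon 1 (CAG, Gln): 1 synonymous substitution.
Codon 2 (GCA, Ala): 3 synonymous substitutions.
Total: 1 + 3 = 4.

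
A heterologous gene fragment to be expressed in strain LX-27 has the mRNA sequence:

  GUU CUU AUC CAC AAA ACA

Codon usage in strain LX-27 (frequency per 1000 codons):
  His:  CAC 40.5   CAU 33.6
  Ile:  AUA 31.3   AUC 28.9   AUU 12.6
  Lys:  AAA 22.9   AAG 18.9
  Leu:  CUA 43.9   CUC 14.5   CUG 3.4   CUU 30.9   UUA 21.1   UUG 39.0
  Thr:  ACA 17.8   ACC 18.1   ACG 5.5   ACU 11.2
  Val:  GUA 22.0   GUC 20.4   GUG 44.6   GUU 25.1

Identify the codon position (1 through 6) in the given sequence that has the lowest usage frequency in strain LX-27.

6

Codon 1 GUU (Val): 25.1 per 1000.
Codon 2 CUU (Leu): 30.9 per 1000.
Codon 3 AUC (Ile): 28.9 per 1000.
Codon 4 CAC (His): 40.5 per 1000.
Codon 5 AAA (Lys): 22.9 per 1000.
Codon 6 ACA (Thr): 17.8 per 1000.
Lowest frequency is 17.8 at codon 6.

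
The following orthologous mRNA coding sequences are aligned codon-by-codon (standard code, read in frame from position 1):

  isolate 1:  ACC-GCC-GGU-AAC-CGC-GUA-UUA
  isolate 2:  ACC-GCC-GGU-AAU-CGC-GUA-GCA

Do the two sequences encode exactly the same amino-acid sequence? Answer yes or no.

no

Codon 1: ACC Thr / ACC Thr — identical.
Codon 2: GCC Ala / GCC Ala — identical.
Codon 3: GGU Gly / GGU Gly — identical.
Codon 4: AAC Asn / AAU Asn — synonymous.
Codon 5: CGC Arg / CGC Arg — identical.
Codon 6: GUA Val / GUA Val — identical.
Codon 7: UUA Leu / GCA Ala — nonsynonymous.
Nonsynonymous differences: 1 → different protein.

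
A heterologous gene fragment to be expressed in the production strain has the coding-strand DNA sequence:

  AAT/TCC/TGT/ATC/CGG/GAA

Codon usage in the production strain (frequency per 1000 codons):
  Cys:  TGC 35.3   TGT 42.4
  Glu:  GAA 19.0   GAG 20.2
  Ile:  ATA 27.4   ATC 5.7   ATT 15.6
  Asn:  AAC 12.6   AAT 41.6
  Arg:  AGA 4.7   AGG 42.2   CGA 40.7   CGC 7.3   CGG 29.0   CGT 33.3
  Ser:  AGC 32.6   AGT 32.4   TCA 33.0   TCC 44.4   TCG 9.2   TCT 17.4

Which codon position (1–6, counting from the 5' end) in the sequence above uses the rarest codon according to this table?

4

Codon 1 AAT (Asn): 41.6 per 1000.
Codon 2 TCC (Ser): 44.4 per 1000.
Codon 3 TGT (Cys): 42.4 per 1000.
Codon 4 ATC (Ile): 5.7 per 1000.
Codon 5 CGG (Arg): 29.0 per 1000.
Codon 6 GAA (Glu): 19.0 per 1000.
Lowest frequency is 5.7 at codon 4.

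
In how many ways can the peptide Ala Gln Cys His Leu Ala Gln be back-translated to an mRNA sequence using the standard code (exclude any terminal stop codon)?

1536

Ala: 4 codons.
Gln: 2 codons.
Cys: 2 codons.
His: 2 codons.
Leu: 6 codons.
Ala: 4 codons.
Gln: 2 codons.
4 × 2 × 2 × 2 × 6 × 4 × 2 = 1536.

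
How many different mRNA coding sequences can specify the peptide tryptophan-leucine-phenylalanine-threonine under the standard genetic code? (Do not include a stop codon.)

Trp: 1 codon.
Leu: 6 codons.
Phe: 2 codons.
Thr: 4 codons.
1 × 6 × 2 × 4 = 48.

48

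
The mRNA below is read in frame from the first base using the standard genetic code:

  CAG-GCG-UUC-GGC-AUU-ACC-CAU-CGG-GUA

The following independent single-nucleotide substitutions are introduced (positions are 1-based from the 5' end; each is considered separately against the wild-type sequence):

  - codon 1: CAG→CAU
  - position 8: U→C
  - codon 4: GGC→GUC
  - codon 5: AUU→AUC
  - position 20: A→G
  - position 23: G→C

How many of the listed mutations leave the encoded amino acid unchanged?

Codon 1: CAG (Gln) → CAU (His) — missense.
Codon 3: UUC (Phe) → UCC (Ser) — missense.
Codon 4: GGC (Gly) → GUC (Val) — missense.
Codon 5: AUU (Ile) → AUC (Ile) — synonymous.
Codon 7: CAU (His) → CGU (Arg) — missense.
Codon 8: CGG (Arg) → CCG (Pro) — missense.
Synonymous: 1 of 6.

1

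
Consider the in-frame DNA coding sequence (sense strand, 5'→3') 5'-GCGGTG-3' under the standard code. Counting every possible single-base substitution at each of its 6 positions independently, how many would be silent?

6

Codon 1 (GCG, Ala): 3 synonymous substitutions.
Codon 2 (GTG, Val): 3 synonymous substitutions.
Total: 3 + 3 = 6.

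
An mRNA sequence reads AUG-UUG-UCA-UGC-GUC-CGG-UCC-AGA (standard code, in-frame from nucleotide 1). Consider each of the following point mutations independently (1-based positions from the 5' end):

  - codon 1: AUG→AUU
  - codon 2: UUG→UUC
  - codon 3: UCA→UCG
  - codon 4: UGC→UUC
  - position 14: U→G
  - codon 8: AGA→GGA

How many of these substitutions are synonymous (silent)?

1

Codon 1: AUG (Met) → AUU (Ile) — missense.
Codon 2: UUG (Leu) → UUC (Phe) — missense.
Codon 3: UCA (Ser) → UCG (Ser) — synonymous.
Codon 4: UGC (Cys) → UUC (Phe) — missense.
Codon 5: GUC (Val) → GGC (Gly) — missense.
Codon 8: AGA (Arg) → GGA (Gly) — missense.
Synonymous: 1 of 6.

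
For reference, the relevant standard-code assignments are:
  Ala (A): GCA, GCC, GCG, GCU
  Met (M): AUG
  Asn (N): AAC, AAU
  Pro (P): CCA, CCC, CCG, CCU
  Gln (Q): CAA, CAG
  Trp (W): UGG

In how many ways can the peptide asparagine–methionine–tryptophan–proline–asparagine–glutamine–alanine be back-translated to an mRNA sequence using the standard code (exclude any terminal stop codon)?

Asn: 2 codons.
Met: 1 codon.
Trp: 1 codon.
Pro: 4 codons.
Asn: 2 codons.
Gln: 2 codons.
Ala: 4 codons.
2 × 1 × 1 × 4 × 2 × 2 × 4 = 128.

128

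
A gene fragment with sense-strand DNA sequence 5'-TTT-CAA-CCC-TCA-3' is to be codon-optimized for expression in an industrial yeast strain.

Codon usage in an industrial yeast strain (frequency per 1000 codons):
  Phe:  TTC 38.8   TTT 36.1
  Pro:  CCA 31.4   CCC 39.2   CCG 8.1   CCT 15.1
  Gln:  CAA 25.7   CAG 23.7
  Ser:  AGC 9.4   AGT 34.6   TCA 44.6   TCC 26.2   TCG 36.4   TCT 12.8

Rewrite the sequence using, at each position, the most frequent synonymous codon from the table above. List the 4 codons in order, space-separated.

TTC CAA CCC TCA

Codon 1 (Phe): best is TTC at 38.8.
Codon 2 (Gln): best is CAA at 25.7.
Codon 3 (Pro): best is CCC at 39.2.
Codon 4 (Ser): best is TCA at 44.6.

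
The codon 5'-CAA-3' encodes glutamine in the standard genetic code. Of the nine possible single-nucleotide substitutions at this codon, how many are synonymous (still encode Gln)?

1

Position 1: none → 0 synonymous.
Position 2: none → 0 synonymous.
Position 3: CAG → 1 synonymous.
Total: 0 + 0 + 1 = 1.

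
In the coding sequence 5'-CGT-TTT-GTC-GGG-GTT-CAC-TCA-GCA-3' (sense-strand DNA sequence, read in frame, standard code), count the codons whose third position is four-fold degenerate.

6

Codon 1 CGT (Arg): third position 4-fold.
Codon 2 TTT (Phe): third position 2-fold.
Codon 3 GTC (Val): third position 4-fold.
Codon 4 GGG (Gly): third position 4-fold.
Codon 5 GTT (Val): third position 4-fold.
Codon 6 CAC (His): third position 2-fold.
Codon 7 TCA (Ser): third position 4-fold.
Codon 8 GCA (Ala): third position 4-fold.
Four-fold degenerate third positions: 6.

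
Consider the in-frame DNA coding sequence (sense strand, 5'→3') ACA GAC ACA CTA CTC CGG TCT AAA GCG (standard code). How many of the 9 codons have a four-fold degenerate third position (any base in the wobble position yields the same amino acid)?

Codon 1 ACA (Thr): third position 4-fold.
Codon 2 GAC (Asp): third position 2-fold.
Codon 3 ACA (Thr): third position 4-fold.
Codon 4 CTA (Leu): third position 4-fold.
Codon 5 CTC (Leu): third position 4-fold.
Codon 6 CGG (Arg): third position 4-fold.
Codon 7 TCT (Ser): third position 4-fold.
Codon 8 AAA (Lys): third position 2-fold.
Codon 9 GCG (Ala): third position 4-fold.
Four-fold degenerate third positions: 7.

7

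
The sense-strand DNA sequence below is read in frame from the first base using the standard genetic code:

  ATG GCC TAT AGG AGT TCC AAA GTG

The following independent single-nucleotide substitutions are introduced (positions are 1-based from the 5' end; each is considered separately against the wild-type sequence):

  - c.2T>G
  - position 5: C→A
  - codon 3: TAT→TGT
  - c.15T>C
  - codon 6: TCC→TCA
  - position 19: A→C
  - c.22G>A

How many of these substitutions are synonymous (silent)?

Codon 1: ATG (Met) → AGG (Arg) — missense.
Codon 2: GCC (Ala) → GAC (Asp) — missense.
Codon 3: TAT (Tyr) → TGT (Cys) — missense.
Codon 5: AGT (Ser) → AGC (Ser) — synonymous.
Codon 6: TCC (Ser) → TCA (Ser) — synonymous.
Codon 7: AAA (Lys) → CAA (Gln) — missense.
Codon 8: GTG (Val) → ATG (Met) — missense.
Synonymous: 2 of 7.

2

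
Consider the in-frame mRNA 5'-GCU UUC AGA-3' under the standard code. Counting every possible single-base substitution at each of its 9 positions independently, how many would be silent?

6

Codon 1 (GCU, Ala): 3 synonymous substitutions.
Codon 2 (UUC, Phe): 1 synonymous substitution.
Codon 3 (AGA, Arg): 2 synonymous substitutions.
Total: 3 + 1 + 2 = 6.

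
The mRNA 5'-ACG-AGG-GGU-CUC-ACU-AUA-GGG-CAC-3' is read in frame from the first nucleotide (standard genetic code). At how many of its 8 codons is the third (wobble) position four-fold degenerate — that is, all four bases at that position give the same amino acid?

5

Codon 1 ACG (Thr): third position 4-fold.
Codon 2 AGG (Arg): third position 2-fold.
Codon 3 GGU (Gly): third position 4-fold.
Codon 4 CUC (Leu): third position 4-fold.
Codon 5 ACU (Thr): third position 4-fold.
Codon 6 AUA (Ile): third position 3-fold.
Codon 7 GGG (Gly): third position 4-fold.
Codon 8 CAC (His): third position 2-fold.
Four-fold degenerate third positions: 5.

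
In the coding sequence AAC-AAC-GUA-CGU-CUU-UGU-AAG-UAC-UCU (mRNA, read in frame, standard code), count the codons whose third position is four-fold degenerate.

Codon 1 AAC (Asn): third position 2-fold.
Codon 2 AAC (Asn): third position 2-fold.
Codon 3 GUA (Val): third position 4-fold.
Codon 4 CGU (Arg): third position 4-fold.
Codon 5 CUU (Leu): third position 4-fold.
Codon 6 UGU (Cys): third position 2-fold.
Codon 7 AAG (Lys): third position 2-fold.
Codon 8 UAC (Tyr): third position 2-fold.
Codon 9 UCU (Ser): third position 4-fold.
Four-fold degenerate third positions: 4.

4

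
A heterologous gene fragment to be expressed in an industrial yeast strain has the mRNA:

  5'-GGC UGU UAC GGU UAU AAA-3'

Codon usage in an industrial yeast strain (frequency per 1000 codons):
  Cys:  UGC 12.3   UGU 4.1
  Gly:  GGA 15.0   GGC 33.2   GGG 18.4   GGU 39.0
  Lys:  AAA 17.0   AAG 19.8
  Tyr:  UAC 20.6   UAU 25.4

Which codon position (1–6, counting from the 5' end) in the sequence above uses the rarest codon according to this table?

Codon 1 GGC (Gly): 33.2 per 1000.
Codon 2 UGU (Cys): 4.1 per 1000.
Codon 3 UAC (Tyr): 20.6 per 1000.
Codon 4 GGU (Gly): 39.0 per 1000.
Codon 5 UAU (Tyr): 25.4 per 1000.
Codon 6 AAA (Lys): 17.0 per 1000.
Lowest frequency is 4.1 at codon 2.

2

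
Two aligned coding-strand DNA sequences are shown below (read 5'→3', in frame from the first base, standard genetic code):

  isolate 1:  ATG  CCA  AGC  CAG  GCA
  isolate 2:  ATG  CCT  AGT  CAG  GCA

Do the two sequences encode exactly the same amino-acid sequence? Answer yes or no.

Codon 1: ATG Met / ATG Met — identical.
Codon 2: CCA Pro / CCT Pro — synonymous.
Codon 3: AGC Ser / AGT Ser — synonymous.
Codon 4: CAG Gln / CAG Gln — identical.
Codon 5: GCA Ala / GCA Ala — identical.
Nonsynonymous differences: 0 → same protein.

yes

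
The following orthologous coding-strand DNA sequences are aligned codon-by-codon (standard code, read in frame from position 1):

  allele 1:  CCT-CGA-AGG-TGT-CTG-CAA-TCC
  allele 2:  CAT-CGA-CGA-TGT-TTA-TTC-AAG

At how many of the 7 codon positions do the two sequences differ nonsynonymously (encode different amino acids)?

3

Codon 1: CCT Pro / CAT His — nonsynonymous.
Codon 2: CGA Arg / CGA Arg — identical.
Codon 3: AGG Arg / CGA Arg — synonymous.
Codon 4: TGT Cys / TGT Cys — identical.
Codon 5: CTG Leu / TTA Leu — synonymous.
Codon 6: CAA Gln / TTC Phe — nonsynonymous.
Codon 7: TCC Ser / AAG Lys — nonsynonymous.
Nonsynonymous differences: 3.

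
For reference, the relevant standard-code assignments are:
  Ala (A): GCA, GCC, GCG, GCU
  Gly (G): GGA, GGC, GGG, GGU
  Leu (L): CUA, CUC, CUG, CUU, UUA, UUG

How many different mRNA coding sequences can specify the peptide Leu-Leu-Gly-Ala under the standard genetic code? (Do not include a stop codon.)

Leu: 6 codons.
Leu: 6 codons.
Gly: 4 codons.
Ala: 4 codons.
6 × 6 × 4 × 4 = 576.

576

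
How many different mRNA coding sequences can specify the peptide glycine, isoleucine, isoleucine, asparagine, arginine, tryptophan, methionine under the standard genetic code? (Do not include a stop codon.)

Gly: 4 codons.
Ile: 3 codons.
Ile: 3 codons.
Asn: 2 codons.
Arg: 6 codons.
Trp: 1 codon.
Met: 1 codon.
4 × 3 × 3 × 2 × 6 × 1 × 1 = 432.

432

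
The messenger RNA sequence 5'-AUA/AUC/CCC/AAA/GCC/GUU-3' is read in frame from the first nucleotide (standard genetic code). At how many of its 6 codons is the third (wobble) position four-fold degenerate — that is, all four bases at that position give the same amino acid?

3

Codon 1 AUA (Ile): third position 3-fold.
Codon 2 AUC (Ile): third position 3-fold.
Codon 3 CCC (Pro): third position 4-fold.
Codon 4 AAA (Lys): third position 2-fold.
Codon 5 GCC (Ala): third position 4-fold.
Codon 6 GUU (Val): third position 4-fold.
Four-fold degenerate third positions: 3.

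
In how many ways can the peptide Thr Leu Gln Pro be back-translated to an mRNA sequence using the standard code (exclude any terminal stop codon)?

192

Thr: 4 codons.
Leu: 6 codons.
Gln: 2 codons.
Pro: 4 codons.
4 × 6 × 2 × 4 = 192.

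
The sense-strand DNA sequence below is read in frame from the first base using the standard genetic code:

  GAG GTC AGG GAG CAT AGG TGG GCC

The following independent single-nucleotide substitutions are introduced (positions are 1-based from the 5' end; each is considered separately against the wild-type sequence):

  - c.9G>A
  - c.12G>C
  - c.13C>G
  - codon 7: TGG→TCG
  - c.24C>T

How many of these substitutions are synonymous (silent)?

2

Codon 3: AGG (Arg) → AGA (Arg) — synonymous.
Codon 4: GAG (Glu) → GAC (Asp) — missense.
Codon 5: CAT (His) → GAT (Asp) — missense.
Codon 7: TGG (Trp) → TCG (Ser) — missense.
Codon 8: GCC (Ala) → GCT (Ala) — synonymous.
Synonymous: 2 of 5.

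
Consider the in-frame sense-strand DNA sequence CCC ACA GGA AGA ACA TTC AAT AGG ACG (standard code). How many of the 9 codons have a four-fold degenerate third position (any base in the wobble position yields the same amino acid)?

5

Codon 1 CCC (Pro): third position 4-fold.
Codon 2 ACA (Thr): third position 4-fold.
Codon 3 GGA (Gly): third position 4-fold.
Codon 4 AGA (Arg): third position 2-fold.
Codon 5 ACA (Thr): third position 4-fold.
Codon 6 TTC (Phe): third position 2-fold.
Codon 7 AAT (Asn): third position 2-fold.
Codon 8 AGG (Arg): third position 2-fold.
Codon 9 ACG (Thr): third position 4-fold.
Four-fold degenerate third positions: 5.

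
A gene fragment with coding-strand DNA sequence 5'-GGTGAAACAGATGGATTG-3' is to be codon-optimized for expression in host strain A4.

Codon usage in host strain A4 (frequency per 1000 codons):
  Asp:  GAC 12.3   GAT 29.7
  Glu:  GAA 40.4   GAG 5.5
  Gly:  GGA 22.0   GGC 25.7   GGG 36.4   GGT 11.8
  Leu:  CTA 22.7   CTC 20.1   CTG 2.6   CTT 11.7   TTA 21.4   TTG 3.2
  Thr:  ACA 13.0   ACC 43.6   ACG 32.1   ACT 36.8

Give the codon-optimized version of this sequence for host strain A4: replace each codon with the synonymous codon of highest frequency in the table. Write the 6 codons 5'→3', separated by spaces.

GGG GAA ACC GAT GGG CTA

Codon 1 (Gly): best is GGG at 36.4.
Codon 2 (Glu): best is GAA at 40.4.
Codon 3 (Thr): best is ACC at 43.6.
Codon 4 (Asp): best is GAT at 29.7.
Codon 5 (Gly): best is GGG at 36.4.
Codon 6 (Leu): best is CTA at 22.7.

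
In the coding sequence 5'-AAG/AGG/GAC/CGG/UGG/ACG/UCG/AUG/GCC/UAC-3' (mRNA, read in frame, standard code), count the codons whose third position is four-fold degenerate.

Codon 1 AAG (Lys): third position 2-fold.
Codon 2 AGG (Arg): third position 2-fold.
Codon 3 GAC (Asp): third position 2-fold.
Codon 4 CGG (Arg): third position 4-fold.
Codon 5 UGG (Trp): third position 1-fold.
Codon 6 ACG (Thr): third position 4-fold.
Codon 7 UCG (Ser): third position 4-fold.
Codon 8 AUG (Met): third position 1-fold.
Codon 9 GCC (Ala): third position 4-fold.
Codon 10 UAC (Tyr): third position 2-fold.
Four-fold degenerate third positions: 4.

4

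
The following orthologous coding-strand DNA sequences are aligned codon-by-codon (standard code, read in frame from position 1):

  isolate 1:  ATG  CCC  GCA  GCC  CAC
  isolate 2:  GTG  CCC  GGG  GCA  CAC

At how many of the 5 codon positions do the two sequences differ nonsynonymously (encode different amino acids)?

Codon 1: ATG Met / GTG Val — nonsynonymous.
Codon 2: CCC Pro / CCC Pro — identical.
Codon 3: GCA Ala / GGG Gly — nonsynonymous.
Codon 4: GCC Ala / GCA Ala — synonymous.
Codon 5: CAC His / CAC His — identical.
Nonsynonymous differences: 2.

2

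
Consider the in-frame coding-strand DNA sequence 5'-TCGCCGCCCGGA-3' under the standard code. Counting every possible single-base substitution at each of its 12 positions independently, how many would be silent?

12

Codon 1 (TCG, Ser): 3 synonymous substitutions.
Codon 2 (CCG, Pro): 3 synonymous substitutions.
Codon 3 (CCC, Pro): 3 synonymous substitutions.
Codon 4 (GGA, Gly): 3 synonymous substitutions.
Total: 3 + 3 + 3 + 3 = 12.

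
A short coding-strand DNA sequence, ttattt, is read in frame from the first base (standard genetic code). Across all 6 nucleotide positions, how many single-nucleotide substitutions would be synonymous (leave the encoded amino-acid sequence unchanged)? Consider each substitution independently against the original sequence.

Codon 1 (TTA, Leu): 2 synonymous substitutions.
Codon 2 (TTT, Phe): 1 synonymous substitution.
Total: 2 + 1 = 3.

3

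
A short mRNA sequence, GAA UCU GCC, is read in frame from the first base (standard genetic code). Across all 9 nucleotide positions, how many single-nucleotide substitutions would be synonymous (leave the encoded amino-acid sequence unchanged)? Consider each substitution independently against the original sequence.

Codon 1 (GAA, Glu): 1 synonymous substitution.
Codon 2 (UCU, Ser): 3 synonymous substitutions.
Codon 3 (GCC, Ala): 3 synonymous substitutions.
Total: 1 + 3 + 3 = 7.

7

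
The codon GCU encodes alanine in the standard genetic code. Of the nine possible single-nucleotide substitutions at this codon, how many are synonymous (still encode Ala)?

Position 1: none → 0 synonymous.
Position 2: none → 0 synonymous.
Position 3: GCC, GCA, GCG → 3 synonymous.
Total: 0 + 0 + 3 = 3.

3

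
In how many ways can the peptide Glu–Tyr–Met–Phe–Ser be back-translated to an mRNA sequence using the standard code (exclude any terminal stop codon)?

48

Glu: 2 codons.
Tyr: 2 codons.
Met: 1 codon.
Phe: 2 codons.
Ser: 6 codons.
2 × 2 × 1 × 2 × 6 = 48.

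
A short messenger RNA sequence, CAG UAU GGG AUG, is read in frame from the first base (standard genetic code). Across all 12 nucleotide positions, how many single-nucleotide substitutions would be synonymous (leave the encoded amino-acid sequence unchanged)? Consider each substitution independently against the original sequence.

5

Codon 1 (CAG, Gln): 1 synonymous substitution.
Codon 2 (UAU, Tyr): 1 synonymous substitution.
Codon 3 (GGG, Gly): 3 synonymous substitutions.
Codon 4 (AUG, Met): 0 synonymous substitutions.
Total: 1 + 1 + 3 + 0 = 5.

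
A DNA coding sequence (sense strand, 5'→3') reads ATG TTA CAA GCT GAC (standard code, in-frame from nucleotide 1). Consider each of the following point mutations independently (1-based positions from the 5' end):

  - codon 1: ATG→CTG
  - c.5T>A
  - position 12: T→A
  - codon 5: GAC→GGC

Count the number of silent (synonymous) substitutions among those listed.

1

Codon 1: ATG (Met) → CTG (Leu) — missense.
Codon 2: TTA (Leu) → TAA (Stop) — nonsense.
Codon 4: GCT (Ala) → GCA (Ala) — synonymous.
Codon 5: GAC (Asp) → GGC (Gly) — missense.
Synonymous: 1 of 4.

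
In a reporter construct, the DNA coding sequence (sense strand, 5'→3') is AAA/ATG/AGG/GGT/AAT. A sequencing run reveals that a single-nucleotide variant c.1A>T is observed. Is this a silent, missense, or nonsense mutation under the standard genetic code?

nonsense

Position 1 falls in codon 1: AAA → Lys.
After the substitution the codon is TAA → Stop.
The new codon is a stop codon, so this is a nonsense mutation.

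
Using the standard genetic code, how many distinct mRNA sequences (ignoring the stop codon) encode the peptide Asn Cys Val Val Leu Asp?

Asn: 2 codons.
Cys: 2 codons.
Val: 4 codons.
Val: 4 codons.
Leu: 6 codons.
Asp: 2 codons.
2 × 2 × 4 × 4 × 6 × 2 = 768.

768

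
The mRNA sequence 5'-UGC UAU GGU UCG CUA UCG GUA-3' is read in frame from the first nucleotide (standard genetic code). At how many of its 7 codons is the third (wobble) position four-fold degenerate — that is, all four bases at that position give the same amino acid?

Codon 1 UGC (Cys): third position 2-fold.
Codon 2 UAU (Tyr): third position 2-fold.
Codon 3 GGU (Gly): third position 4-fold.
Codon 4 UCG (Ser): third position 4-fold.
Codon 5 CUA (Leu): third position 4-fold.
Codon 6 UCG (Ser): third position 4-fold.
Codon 7 GUA (Val): third position 4-fold.
Four-fold degenerate third positions: 5.

5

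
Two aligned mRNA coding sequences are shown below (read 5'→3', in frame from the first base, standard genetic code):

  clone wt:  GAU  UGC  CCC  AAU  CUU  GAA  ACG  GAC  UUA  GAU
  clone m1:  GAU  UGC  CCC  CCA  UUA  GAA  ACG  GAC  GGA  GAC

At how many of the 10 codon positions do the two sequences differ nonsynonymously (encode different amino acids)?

Codon 1: GAU Asp / GAU Asp — identical.
Codon 2: UGC Cys / UGC Cys — identical.
Codon 3: CCC Pro / CCC Pro — identical.
Codon 4: AAU Asn / CCA Pro — nonsynonymous.
Codon 5: CUU Leu / UUA Leu — synonymous.
Codon 6: GAA Glu / GAA Glu — identical.
Codon 7: ACG Thr / ACG Thr — identical.
Codon 8: GAC Asp / GAC Asp — identical.
Codon 9: UUA Leu / GGA Gly — nonsynonymous.
Codon 10: GAU Asp / GAC Asp — synonymous.
Nonsynonymous differences: 2.

2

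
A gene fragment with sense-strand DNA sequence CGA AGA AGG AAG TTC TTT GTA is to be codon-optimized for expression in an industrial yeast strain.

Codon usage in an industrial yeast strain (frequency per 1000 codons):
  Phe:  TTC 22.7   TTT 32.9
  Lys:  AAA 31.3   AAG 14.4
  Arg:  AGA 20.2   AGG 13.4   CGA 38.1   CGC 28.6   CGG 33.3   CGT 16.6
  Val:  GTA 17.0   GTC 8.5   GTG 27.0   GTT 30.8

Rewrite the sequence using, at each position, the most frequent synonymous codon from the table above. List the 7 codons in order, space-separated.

CGA CGA CGA AAA TTT TTT GTT

Codon 1 (Arg): best is CGA at 38.1.
Codon 2 (Arg): best is CGA at 38.1.
Codon 3 (Arg): best is CGA at 38.1.
Codon 4 (Lys): best is AAA at 31.3.
Codon 5 (Phe): best is TTT at 32.9.
Codon 6 (Phe): best is TTT at 32.9.
Codon 7 (Val): best is GTT at 30.8.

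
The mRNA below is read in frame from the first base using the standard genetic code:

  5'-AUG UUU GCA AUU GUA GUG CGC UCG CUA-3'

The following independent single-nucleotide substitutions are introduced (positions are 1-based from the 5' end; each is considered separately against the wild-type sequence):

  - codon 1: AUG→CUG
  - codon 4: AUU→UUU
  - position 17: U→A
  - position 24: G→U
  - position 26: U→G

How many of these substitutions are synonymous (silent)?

1

Codon 1: AUG (Met) → CUG (Leu) — missense.
Codon 4: AUU (Ile) → UUU (Phe) — missense.
Codon 6: GUG (Val) → GAG (Glu) — missense.
Codon 8: UCG (Ser) → UCU (Ser) — synonymous.
Codon 9: CUA (Leu) → CGA (Arg) — missense.
Synonymous: 1 of 5.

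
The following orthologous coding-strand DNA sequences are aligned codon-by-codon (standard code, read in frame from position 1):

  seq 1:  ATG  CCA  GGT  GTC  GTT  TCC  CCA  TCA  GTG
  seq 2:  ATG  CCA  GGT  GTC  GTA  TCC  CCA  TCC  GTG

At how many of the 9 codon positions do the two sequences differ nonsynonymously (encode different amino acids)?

Codon 1: ATG Met / ATG Met — identical.
Codon 2: CCA Pro / CCA Pro — identical.
Codon 3: GGT Gly / GGT Gly — identical.
Codon 4: GTC Val / GTC Val — identical.
Codon 5: GTT Val / GTA Val — synonymous.
Codon 6: TCC Ser / TCC Ser — identical.
Codon 7: CCA Pro / CCA Pro — identical.
Codon 8: TCA Ser / TCC Ser — synonymous.
Codon 9: GTG Val / GTG Val — identical.
Nonsynonymous differences: 0.

0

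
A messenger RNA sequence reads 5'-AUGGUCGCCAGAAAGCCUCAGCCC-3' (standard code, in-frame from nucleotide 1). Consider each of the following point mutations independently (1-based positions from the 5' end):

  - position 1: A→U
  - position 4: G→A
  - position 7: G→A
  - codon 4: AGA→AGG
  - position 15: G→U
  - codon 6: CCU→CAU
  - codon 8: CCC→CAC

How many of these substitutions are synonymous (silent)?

1

Codon 1: AUG (Met) → UUG (Leu) — missense.
Codon 2: GUC (Val) → AUC (Ile) — missense.
Codon 3: GCC (Ala) → ACC (Thr) — missense.
Codon 4: AGA (Arg) → AGG (Arg) — synonymous.
Codon 5: AAG (Lys) → AAU (Asn) — missense.
Codon 6: CCU (Pro) → CAU (His) — missense.
Codon 8: CCC (Pro) → CAC (His) — missense.
Synonymous: 1 of 7.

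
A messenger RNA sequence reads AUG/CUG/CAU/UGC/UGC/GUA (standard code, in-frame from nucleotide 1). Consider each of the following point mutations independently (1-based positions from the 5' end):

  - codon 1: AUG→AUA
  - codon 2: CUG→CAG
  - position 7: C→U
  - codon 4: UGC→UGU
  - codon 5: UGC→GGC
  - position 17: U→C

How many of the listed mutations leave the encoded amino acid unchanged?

Codon 1: AUG (Met) → AUA (Ile) — missense.
Codon 2: CUG (Leu) → CAG (Gln) — missense.
Codon 3: CAU (His) → UAU (Tyr) — missense.
Codon 4: UGC (Cys) → UGU (Cys) — synonymous.
Codon 5: UGC (Cys) → GGC (Gly) — missense.
Codon 6: GUA (Val) → GCA (Ala) — missense.
Synonymous: 1 of 6.

1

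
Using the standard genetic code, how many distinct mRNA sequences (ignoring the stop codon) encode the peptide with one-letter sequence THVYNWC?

Thr: 4 codons.
His: 2 codons.
Val: 4 codons.
Tyr: 2 codons.
Asn: 2 codons.
Trp: 1 codon.
Cys: 2 codons.
4 × 2 × 4 × 2 × 2 × 1 × 2 = 256.

256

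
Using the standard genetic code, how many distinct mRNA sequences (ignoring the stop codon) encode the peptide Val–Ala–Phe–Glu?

64

Val: 4 codons.
Ala: 4 codons.
Phe: 2 codons.
Glu: 2 codons.
4 × 4 × 2 × 2 = 64.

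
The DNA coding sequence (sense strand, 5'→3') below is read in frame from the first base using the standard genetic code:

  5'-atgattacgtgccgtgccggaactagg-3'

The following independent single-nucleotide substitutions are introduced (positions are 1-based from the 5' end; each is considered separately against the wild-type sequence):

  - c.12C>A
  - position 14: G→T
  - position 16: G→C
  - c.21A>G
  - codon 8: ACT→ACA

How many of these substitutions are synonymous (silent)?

Codon 4: TGC (Cys) → TGA (Stop) — nonsense.
Codon 5: CGT (Arg) → CTT (Leu) — missense.
Codon 6: GCC (Ala) → CCC (Pro) — missense.
Codon 7: GGA (Gly) → GGG (Gly) — synonymous.
Codon 8: ACT (Thr) → ACA (Thr) — synonymous.
Synonymous: 2 of 5.

2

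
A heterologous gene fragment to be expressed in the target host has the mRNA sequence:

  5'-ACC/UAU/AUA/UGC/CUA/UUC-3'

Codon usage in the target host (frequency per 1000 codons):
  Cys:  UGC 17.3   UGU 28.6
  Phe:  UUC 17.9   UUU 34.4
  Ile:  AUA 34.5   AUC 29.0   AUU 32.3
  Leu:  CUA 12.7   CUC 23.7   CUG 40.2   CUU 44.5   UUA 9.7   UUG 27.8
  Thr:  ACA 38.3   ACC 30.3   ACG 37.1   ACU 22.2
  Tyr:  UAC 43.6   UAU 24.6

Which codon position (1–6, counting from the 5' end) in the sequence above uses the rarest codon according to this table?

5

Codon 1 ACC (Thr): 30.3 per 1000.
Codon 2 UAU (Tyr): 24.6 per 1000.
Codon 3 AUA (Ile): 34.5 per 1000.
Codon 4 UGC (Cys): 17.3 per 1000.
Codon 5 CUA (Leu): 12.7 per 1000.
Codon 6 UUC (Phe): 17.9 per 1000.
Lowest frequency is 12.7 at codon 5.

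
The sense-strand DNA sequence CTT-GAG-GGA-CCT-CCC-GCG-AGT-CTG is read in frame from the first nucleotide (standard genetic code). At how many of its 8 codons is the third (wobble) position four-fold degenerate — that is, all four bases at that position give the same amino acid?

Codon 1 CTT (Leu): third position 4-fold.
Codon 2 GAG (Glu): third position 2-fold.
Codon 3 GGA (Gly): third position 4-fold.
Codon 4 CCT (Pro): third position 4-fold.
Codon 5 CCC (Pro): third position 4-fold.
Codon 6 GCG (Ala): third position 4-fold.
Codon 7 AGT (Ser): third position 2-fold.
Codon 8 CTG (Leu): third position 4-fold.
Four-fold degenerate third positions: 6.

6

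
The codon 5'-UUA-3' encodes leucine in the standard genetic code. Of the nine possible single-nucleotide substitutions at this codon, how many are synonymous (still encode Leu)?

2

Position 1: CUA → 1 synonymous.
Position 2: none → 0 synonymous.
Position 3: UUG → 1 synonymous.
Total: 1 + 0 + 1 = 2.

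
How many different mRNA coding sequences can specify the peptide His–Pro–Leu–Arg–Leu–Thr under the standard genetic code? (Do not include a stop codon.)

6912

His: 2 codons.
Pro: 4 codons.
Leu: 6 codons.
Arg: 6 codons.
Leu: 6 codons.
Thr: 4 codons.
2 × 4 × 6 × 6 × 6 × 4 = 6912.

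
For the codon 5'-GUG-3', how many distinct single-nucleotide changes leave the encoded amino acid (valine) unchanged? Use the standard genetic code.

3

Position 1: none → 0 synonymous.
Position 2: none → 0 synonymous.
Position 3: GUU, GUC, GUA → 3 synonymous.
Total: 0 + 0 + 3 = 3.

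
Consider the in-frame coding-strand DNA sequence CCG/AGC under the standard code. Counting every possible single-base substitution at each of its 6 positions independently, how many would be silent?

Codon 1 (CCG, Pro): 3 synonymous substitutions.
Codon 2 (AGC, Ser): 1 synonymous substitution.
Total: 3 + 1 = 4.

4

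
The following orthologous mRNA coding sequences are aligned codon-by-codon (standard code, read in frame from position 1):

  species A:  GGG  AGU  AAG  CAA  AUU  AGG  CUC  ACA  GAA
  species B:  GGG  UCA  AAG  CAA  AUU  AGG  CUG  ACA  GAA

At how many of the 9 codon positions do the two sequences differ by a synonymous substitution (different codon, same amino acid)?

Codon 1: GGG Gly / GGG Gly — identical.
Codon 2: AGU Ser / UCA Ser — synonymous.
Codon 3: AAG Lys / AAG Lys — identical.
Codon 4: CAA Gln / CAA Gln — identical.
Codon 5: AUU Ile / AUU Ile — identical.
Codon 6: AGG Arg / AGG Arg — identical.
Codon 7: CUC Leu / CUG Leu — synonymous.
Codon 8: ACA Thr / ACA Thr — identical.
Codon 9: GAA Glu / GAA Glu — identical.
Synonymous differences: 2.

2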